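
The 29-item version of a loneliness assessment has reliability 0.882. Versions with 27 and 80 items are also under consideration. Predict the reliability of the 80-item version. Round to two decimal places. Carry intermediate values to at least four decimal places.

0.95

Only the ratio of lengths matters: n = 80/29 = 2.7586
r_{80} = n·r / (1 + (n − 1)·r) = 2.4331 / 2.5511 ≈ 0.9537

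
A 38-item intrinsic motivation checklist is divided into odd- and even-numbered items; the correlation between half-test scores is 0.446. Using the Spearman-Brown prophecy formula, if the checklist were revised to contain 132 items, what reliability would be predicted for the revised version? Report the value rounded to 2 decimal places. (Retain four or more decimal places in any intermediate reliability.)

Spearman-Brown correction (n = 2): r_full = 2·0.446/(1 + 0.446) = 0.6169
Length factor from 38 to 132 items: n = 132/38 = 3.4737
r_new = n·r_full / (1 + (n − 1)·r_full) = 2.1429 / 2.5260 ≈ 0.8483

0.85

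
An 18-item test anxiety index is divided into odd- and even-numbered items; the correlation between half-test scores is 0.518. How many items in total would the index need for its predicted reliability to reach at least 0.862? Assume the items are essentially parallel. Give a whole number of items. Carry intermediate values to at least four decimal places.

53

r_full = 2(0.518)/(1 + 0.518) = 0.6825
n = r_tgt(1 − r_full) / [r_full(1 − r_tgt)] = 0.862 × 0.3175 / (0.6825 × 0.138) ≈ 2.9058
Items = 2.9058 × 18 ≈ 52.30 → 53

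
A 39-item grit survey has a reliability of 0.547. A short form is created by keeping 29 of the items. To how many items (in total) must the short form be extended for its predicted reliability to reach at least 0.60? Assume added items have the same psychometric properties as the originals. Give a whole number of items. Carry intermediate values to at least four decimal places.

49

First, r for the 29-item form: n = 29/39 = 0.7436, so r_29 = 0.7436·0.547/(1 + (0.7436 − 1)·0.547) = 0.4731
Length factor from the short form to reach 0.60: n' = 0.60(1 − 0.4731) / [0.4731(1 − 0.60)] ≈ 1.6706
Items = 1.6706 × 29 ≈ 48.45 → 49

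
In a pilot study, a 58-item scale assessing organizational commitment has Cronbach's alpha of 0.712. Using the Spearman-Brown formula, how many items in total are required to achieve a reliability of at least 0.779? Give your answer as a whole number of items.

83

Rearranging the Spearman-Brown formula for n,
n = r*(1 − r) / [ r (1 − r*) ]
n = 0.779 × (1 − 0.712) / [ 0.712 × (1 − 0.779) ]
  = 0.224352 / 0.157352 = 1.4258
1.4258 × 58 = 82.70 → 83 items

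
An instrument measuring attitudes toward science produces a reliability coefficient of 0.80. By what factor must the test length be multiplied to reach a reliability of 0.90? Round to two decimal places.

2.25

n = [0.90 × 0.20] / [0.80 × 0.10]
n = 0.1800 / 0.0800 ≈ 2.2500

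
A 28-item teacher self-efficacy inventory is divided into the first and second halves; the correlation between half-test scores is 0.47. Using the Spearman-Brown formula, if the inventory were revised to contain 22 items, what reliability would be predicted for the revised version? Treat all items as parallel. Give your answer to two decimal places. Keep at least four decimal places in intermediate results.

0.58

Full-test reliability from the split-half r: r_full = 2(0.47)/(1 + 0.47) = 0.6395
Length factor from 28 to 22 items: n = 22/28 = 0.7857
r_new = n·r_full / (1 + (n − 1)·r_full) = 0.5025 / 0.8630 ≈ 0.5823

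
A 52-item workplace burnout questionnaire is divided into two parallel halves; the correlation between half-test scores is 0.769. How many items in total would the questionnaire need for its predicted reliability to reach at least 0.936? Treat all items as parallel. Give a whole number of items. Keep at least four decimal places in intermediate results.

115

r_full = 2(0.769)/(1 + 0.769) = 0.8694
Solve Spearman-Brown for n: n = 0.936(1 − 0.8694) / [0.8694(1 − 0.936)] = 2.1969
Items = 2.1969 × 52 ≈ 114.24 → 115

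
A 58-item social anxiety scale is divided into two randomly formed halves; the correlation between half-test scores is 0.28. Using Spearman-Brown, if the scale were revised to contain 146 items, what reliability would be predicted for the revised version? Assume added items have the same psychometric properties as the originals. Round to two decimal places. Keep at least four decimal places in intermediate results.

Spearman-Brown correction (n = 2): r_full = 2·0.28/(1 + 0.28) = 0.4375
Then adjust to 146 items: n = 146/58 = 2.5172
r_new = n·r_full / (1 + (n − 1)·r_full) = 1.1013 / 1.6638 ≈ 0.6619

0.66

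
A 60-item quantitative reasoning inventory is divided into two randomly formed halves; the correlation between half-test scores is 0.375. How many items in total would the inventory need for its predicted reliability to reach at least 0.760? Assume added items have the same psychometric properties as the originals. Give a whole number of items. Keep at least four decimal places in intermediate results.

159

r_full = 2(0.375)/(1 + 0.375) = 0.5455
n = r_tgt(1 − r_full) / [r_full(1 − r_tgt)] = 0.760 × 0.4545 / (0.5455 × 0.240) ≈ 2.6384
Items = 2.6384 × 60 ≈ 158.30 → 159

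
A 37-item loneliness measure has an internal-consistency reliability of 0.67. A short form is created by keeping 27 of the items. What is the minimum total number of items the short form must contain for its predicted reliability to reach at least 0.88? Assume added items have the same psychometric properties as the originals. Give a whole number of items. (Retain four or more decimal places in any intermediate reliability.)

134

First, r for the 27-item form: n = 27/37 = 0.7297, so r_27 = 0.7297·0.67/(1 + (0.7297 − 1)·0.67) = 0.5970
Then solve for n' with r_old = 0.5970, r_target = 0.88: n' = 0.88(1 − 0.5970)/[0.5970(1 − 0.88)] = 4.9503
Total items = 4.9503 × 27 = 133.66, rounded up to 134.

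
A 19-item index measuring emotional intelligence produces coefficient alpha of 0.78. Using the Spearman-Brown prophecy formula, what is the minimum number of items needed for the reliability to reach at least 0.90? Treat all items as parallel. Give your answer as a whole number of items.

49

n = 0.90 × (1 − 0.78) / [ 0.78 × (1 − 0.90) ]
n = 0.1980 / 0.0780 ≈ 2.5385
So the test needs 2.5385 × 19 ≈ 48.23 items; rounding up, 49.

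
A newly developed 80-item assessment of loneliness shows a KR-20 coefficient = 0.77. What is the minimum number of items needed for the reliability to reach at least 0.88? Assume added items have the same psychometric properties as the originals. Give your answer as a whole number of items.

Spearman-Brown solved for the length factor n:
n = r_target (1 − r_old) / [ r_old (1 − r_target) ]
n = 0.88(1 − 0.77) / [0.77(1 − 0.88)]
  = 0.2024 / 0.0924 = 2.1905
So the test needs 2.1905 × 80 ≈ 175.24 items; rounding up, 176.

176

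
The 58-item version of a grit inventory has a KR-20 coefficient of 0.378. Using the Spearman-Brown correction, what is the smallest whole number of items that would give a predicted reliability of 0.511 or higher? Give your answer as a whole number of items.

Spearman-Brown solved for the length factor n:
n = r_target (1 − r_old) / [ r_old (1 − r_target) ]
n = [0.511 × 0.622] / [0.378 × 0.489]
n = 0.317842 / 0.184842 ≈ 1.7195
1.7195 × 58 = 99.73 → 100 items

100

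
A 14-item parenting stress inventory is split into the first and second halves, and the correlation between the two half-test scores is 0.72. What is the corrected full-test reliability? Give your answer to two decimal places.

0.84

Each half is half the length of the full test, so the full test is n = 2 times a half.
r_full = 2(0.72) / (1 + 0.72)
r_full = 1.4400 / 1.7200 ≈ 0.8372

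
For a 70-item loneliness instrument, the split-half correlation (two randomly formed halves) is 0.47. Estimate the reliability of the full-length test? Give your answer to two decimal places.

The full test is twice the length of either half (n = 2).
r_full = 2(0.47) / (1 + 0.47)
       = 0.9400 / 1.4700 = 0.6395

0.64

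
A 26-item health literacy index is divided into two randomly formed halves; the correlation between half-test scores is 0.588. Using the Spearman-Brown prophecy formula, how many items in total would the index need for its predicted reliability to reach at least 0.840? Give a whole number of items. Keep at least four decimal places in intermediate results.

48

r_full = 2(0.588)/(1 + 0.588) = 0.7406
Solve Spearman-Brown for n: n = 0.840(1 − 0.7406) / [0.7406(1 − 0.840)] = 1.8388
Required items = 1.8388 × 26 = 47.81, so 48 items.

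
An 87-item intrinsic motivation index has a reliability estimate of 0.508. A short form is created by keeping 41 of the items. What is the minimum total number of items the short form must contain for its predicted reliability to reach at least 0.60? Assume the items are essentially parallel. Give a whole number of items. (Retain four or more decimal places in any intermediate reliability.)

First, r for the 41-item form: n = 41/87 = 0.4713, so r_41 = 0.4713·0.508/(1 + (0.4713 − 1)·0.508) = 0.3273
Then solve for n' with r_old = 0.3273, r_target = 0.60: n' = 0.60(1 − 0.3273)/[0.3273(1 − 0.60)] = 3.0830
Total items = 3.0830 × 41 = 126.40, rounded up to 127.

127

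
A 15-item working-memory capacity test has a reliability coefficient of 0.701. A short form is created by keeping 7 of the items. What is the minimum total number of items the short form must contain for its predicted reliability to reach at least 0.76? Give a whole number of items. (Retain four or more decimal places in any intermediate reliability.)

21

Short-form reliability: n = 7/15 = 0.4667; r_7 = n·r/(1+(n−1)r) ≈ 0.5225
Length factor from the short form to reach 0.76: n' = 0.76(1 − 0.5225) / [0.5225(1 − 0.76)] ≈ 2.8939
Items = 2.8939 × 7 ≈ 20.26 → 21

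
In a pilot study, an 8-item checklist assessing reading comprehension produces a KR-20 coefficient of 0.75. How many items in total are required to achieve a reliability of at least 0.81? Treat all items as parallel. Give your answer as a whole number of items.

n = [0.81 × 0.25] / [0.75 × 0.19]
n = 0.2025 / 0.1425 ≈ 1.4211
Items needed = n × 8 = 1.4211 × 8 ≈ 11.37 → round up to 12

12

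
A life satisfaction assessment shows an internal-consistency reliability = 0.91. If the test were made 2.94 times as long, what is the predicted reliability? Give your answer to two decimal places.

0.97

Spearman-Brown: r_new = n·r / (1 + (n − 1)·r)
r_new = 2.94·0.91 / [1 + (2.94 − 1)·0.91]
     = 2.6754 / 2.7654 = 0.9675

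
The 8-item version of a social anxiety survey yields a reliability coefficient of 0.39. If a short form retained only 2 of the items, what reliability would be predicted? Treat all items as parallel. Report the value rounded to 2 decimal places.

The new length is 2/8 = 0.25 times the old.
By Spearman-Brown, r_new = n r / (1 + (n − 1) r).
r_new = 0.25·0.39 / [1 + (0.25 − 1)·0.39]
r_new = 0.0975 / 0.7075 ≈ 0.1378

0.14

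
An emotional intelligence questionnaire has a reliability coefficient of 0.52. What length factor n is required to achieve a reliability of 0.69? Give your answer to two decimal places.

2.05

n = [0.69 × 0.48] / [0.52 × 0.31]
  = 0.3312 / 0.1612 = 2.0546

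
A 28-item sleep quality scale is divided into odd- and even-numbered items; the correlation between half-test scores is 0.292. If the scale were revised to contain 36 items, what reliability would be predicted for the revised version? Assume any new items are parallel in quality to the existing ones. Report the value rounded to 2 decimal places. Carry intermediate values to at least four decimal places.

0.51

Spearman-Brown correction (n = 2): r_full = 2·0.292/(1 + 0.292) = 0.4520
Length factor from 28 to 36 items: n = 36/28 = 1.2857
r_new = n·r_full / (1 + (n − 1)·r_full) = 0.5811 / 1.1291 ≈ 0.5147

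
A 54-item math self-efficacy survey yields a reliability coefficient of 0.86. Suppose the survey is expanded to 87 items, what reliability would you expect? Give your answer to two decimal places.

The new length is 87/54 = 1.6111 times the old.
r_new = 1.6111·0.86 / [1 + (1.6111 − 1)·0.86]
r_new = 1.3855 / 1.5255 ≈ 0.9082

0.91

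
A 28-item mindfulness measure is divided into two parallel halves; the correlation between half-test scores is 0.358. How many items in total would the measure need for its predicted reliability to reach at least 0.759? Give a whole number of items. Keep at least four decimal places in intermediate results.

80

Corrected full-test reliability: r_full = 2 × 0.358 / (1 + 0.358) ≈ 0.5272
Solve Spearman-Brown for n: n = 0.759(1 − 0.5272) / [0.5272(1 − 0.759)] = 2.8244
Required items = 2.8244 × 28 = 79.08, so 80 items.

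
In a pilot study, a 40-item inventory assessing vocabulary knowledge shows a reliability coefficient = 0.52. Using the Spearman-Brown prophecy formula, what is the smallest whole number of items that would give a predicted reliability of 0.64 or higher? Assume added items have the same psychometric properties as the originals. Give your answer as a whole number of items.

n = 0.64 × (1 − 0.52) / [ 0.52 × (1 − 0.64) ]
  = 0.3072 / 0.1872 = 1.6410
1.6410 × 40 = 65.64 → 66 items

66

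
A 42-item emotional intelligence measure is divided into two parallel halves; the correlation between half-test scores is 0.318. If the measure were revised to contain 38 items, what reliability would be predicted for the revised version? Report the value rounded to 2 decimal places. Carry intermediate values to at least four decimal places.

0.46

First correct the split-half correlation to full-test reliability: r_full = 2 × 0.318 / (1 + 0.318) ≈ 0.4825
Length factor from 42 to 38 items: n = 38/42 = 0.9048
r_new = n·r_full / (1 + (n − 1)·r_full) = 0.4366 / 0.9541 ≈ 0.4576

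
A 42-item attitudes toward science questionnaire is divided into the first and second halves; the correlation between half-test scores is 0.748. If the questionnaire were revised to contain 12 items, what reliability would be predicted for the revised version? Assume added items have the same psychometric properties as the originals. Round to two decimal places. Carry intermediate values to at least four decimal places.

0.63

First correct the split-half correlation to full-test reliability: r_full = 2 × 0.748 / (1 + 0.748) ≈ 0.8558
Then adjust to 12 items: n = 12/42 = 0.2857
r_new = n·r_full / (1 + (n − 1)·r_full) = 0.2445 / 0.3887 ≈ 0.6290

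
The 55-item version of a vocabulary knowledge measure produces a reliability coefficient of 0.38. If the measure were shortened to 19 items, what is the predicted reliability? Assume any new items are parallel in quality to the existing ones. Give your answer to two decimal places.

The new length is 19/55 = 0.3455 times the old.
Spearman-Brown: r_new = n·r / (1 + (n − 1)·r)
r_new = (0.3455 × 0.38) / (1 + (0.3455 − 1) × 0.38)
r_new = 0.1313 / 0.7513 ≈ 0.1748

0.17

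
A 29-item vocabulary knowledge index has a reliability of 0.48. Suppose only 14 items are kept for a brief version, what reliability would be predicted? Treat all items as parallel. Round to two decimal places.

0.31

Length ratio n = 14/29 = 0.4828
r_new = (0.4828 × 0.48) / (1 + (0.4828 − 1) × 0.48)
     = 0.2317 / 0.7517 = 0.3082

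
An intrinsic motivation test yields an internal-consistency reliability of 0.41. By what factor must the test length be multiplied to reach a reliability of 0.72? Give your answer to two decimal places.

3.70

n = 0.72(1 − 0.41) / [0.41(1 − 0.72)]
n = 0.4248 / 0.1148 ≈ 3.7003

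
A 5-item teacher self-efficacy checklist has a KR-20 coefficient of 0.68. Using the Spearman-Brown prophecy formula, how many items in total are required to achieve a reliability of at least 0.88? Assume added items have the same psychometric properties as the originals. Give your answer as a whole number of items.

Rearranging the Spearman-Brown formula for n,
n = r*(1 − r) / [ r (1 − r*) ]
n = 0.88 × (1 − 0.68) / [ 0.68 × (1 − 0.88) ]
  = 0.2816 / 0.0816 = 3.4510
Items needed = n × 5 = 3.4510 × 5 ≈ 17.25 → round up to 18

18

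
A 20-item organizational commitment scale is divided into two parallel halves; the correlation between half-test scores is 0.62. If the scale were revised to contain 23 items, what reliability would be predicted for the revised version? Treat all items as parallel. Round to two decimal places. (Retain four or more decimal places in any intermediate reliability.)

Spearman-Brown correction (n = 2): r_full = 2·0.62/(1 + 0.62) = 0.7654
Then adjust to 23 items: n = 23/20 = 1.1500
r_new = n·r_full / (1 + (n − 1)·r_full) = 0.8802 / 1.1148 ≈ 0.7896

0.79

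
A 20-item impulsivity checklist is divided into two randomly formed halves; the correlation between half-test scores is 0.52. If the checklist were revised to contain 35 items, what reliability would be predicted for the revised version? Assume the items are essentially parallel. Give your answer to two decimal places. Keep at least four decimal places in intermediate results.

0.79

Full-test reliability from the split-half r: r_full = 2(0.52)/(1 + 0.52) = 0.6842
Then adjust to 35 items: n = 35/20 = 1.7500
r_new = n·r_full / (1 + (n − 1)·r_full) = 1.1974 / 1.5131 ≈ 0.7914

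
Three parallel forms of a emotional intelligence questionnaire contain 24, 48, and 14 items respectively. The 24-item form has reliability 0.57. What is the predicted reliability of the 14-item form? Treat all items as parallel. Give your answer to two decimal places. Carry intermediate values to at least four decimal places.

The 48-item form is not needed; work directly from the 24-item form with n = 14/24 = 0.5833.
r_{14} = n·r / (1 + (n − 1)·r) = 0.3325 / 0.7625 ≈ 0.4361

0.44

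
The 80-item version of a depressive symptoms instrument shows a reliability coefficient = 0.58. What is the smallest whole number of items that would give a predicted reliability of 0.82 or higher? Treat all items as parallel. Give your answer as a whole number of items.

264

n = [0.82 × 0.42] / [0.58 × 0.18]
n = 0.3444 / 0.1044 ≈ 3.2989
3.2989 × 80 = 263.91 → 264 items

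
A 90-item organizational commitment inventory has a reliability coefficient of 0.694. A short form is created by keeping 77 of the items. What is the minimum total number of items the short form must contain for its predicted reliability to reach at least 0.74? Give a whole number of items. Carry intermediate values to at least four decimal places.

Short-form reliability: n = 77/90 = 0.8556; r_77 = n·r/(1+(n−1)r) ≈ 0.6599
Then solve for n' with r_old = 0.6599, r_target = 0.74: n' = 0.74(1 − 0.6599)/[0.6599(1 − 0.74)] = 1.4669
Total items = 1.4669 × 77 = 112.95, rounded up to 113.

113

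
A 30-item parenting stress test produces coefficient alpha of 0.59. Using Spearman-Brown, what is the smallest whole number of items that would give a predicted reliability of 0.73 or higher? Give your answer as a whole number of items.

Invert Spearman-Brown to solve for n:
n = r_target (1 − r_old) / [ r_old (1 − r_target) ]
n = [0.73 × 0.41] / [0.59 × 0.27]
  = 0.2993 / 0.1593 = 1.8788
Items needed = n × 30 = 1.8788 × 30 ≈ 56.36 → round up to 57

57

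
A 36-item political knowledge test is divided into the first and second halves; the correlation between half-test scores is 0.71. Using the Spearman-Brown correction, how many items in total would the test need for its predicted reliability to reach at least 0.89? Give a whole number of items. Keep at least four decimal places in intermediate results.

r_full = 2(0.71)/(1 + 0.71) = 0.8304
n = r_tgt(1 − r_full) / [r_full(1 − r_tgt)] = 0.89 × 0.1696 / (0.8304 × 0.11) ≈ 1.6525
Required items = 1.6525 × 36 = 59.49, so 60 items.

60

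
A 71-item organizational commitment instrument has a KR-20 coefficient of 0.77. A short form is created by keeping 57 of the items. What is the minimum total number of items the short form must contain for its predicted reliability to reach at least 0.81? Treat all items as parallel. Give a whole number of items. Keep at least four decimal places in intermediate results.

91

First, r for the 57-item form: n = 57/71 = 0.8028, so r_57 = 0.8028·0.77/(1 + (0.8028 − 1)·0.77) = 0.7288
Length factor from the short form to reach 0.81: n' = 0.81(1 − 0.7288) / [0.7288(1 − 0.81)] ≈ 1.5864
Total items = 1.5864 × 57 = 90.42, rounded up to 91.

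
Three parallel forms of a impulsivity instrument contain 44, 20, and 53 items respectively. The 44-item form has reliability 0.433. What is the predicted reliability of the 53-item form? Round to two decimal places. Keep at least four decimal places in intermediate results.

The 20-item form is not needed; work directly from the 44-item form with n = 53/44 = 1.2045.
r_{53} = n·r / (1 + (n − 1)·r) = 0.5215 / 1.0885 ≈ 0.4791

0.48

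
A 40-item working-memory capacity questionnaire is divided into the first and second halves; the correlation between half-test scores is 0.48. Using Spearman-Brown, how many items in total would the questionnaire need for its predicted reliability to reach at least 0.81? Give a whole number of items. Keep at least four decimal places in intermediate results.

r_full = 2(0.48)/(1 + 0.48) = 0.6486
n = r_tgt(1 − r_full) / [r_full(1 − r_tgt)] = 0.81 × 0.3514 / (0.6486 × 0.19) ≈ 2.3097
Required items = 2.3097 × 40 = 92.39, so 93 items.

93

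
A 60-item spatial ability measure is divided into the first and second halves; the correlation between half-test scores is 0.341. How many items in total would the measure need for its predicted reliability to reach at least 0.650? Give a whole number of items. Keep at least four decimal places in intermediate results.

108

Corrected full-test reliability: r_full = 2 × 0.341 / (1 + 0.341) ≈ 0.5086
n = r_tgt(1 − r_full) / [r_full(1 − r_tgt)] = 0.650 × 0.4914 / (0.5086 × 0.350) ≈ 1.7943
Items = 1.7943 × 60 ≈ 107.66 → 108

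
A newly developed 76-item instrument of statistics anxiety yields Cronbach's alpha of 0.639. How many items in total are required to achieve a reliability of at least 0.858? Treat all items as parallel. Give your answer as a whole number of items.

n = 0.858(1 − 0.639) / [0.639(1 − 0.858)]
n = 0.309738 / 0.090738 ≈ 3.4135
3.4135 × 76 = 259.43 → 260 items

260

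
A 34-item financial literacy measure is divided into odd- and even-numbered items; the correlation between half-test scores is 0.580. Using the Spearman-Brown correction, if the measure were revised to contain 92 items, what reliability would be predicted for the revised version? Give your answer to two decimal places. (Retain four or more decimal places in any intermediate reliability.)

Full-test reliability from the split-half r: r_full = 2(0.580)/(1 + 0.580) = 0.7342
Length factor from 34 to 92 items: n = 92/34 = 2.7059
r_new = n·r_full / (1 + (n − 1)·r_full) = 1.9867 / 2.2525 ≈ 0.8820

0.88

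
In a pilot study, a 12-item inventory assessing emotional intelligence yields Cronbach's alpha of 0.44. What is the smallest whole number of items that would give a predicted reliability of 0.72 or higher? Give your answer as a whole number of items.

40

Spearman-Brown solved for the length factor n:
n = r*(1 − r) / [ r (1 − r*) ]
n = 0.72(1 − 0.44) / [0.44(1 − 0.72)]
  = 0.4032 / 0.1232 = 3.2727
3.2727 × 12 = 39.27 → 40 items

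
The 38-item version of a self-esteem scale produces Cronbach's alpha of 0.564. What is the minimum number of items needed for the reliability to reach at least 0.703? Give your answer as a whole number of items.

n = [0.703 × 0.436] / [0.564 × 0.297]
  = 0.306508 / 0.167508 = 1.8298
Items needed = n × 38 = 1.8298 × 38 ≈ 69.53 → round up to 70

70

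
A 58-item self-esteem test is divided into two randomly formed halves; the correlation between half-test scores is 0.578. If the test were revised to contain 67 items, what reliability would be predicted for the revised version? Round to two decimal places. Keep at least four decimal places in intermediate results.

First correct the split-half correlation to full-test reliability: r_full = 2 × 0.578 / (1 + 0.578) ≈ 0.7326
Length factor from 58 to 67 items: n = 67/58 = 1.1552
r_new = n·r_full / (1 + (n − 1)·r_full) = 0.8463 / 1.1137 ≈ 0.7599

0.76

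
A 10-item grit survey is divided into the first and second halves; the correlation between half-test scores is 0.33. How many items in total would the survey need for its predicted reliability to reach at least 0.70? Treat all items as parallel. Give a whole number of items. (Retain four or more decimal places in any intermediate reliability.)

Corrected full-test reliability: r_full = 2 × 0.33 / (1 + 0.33) ≈ 0.4962
Solve Spearman-Brown for n: n = 0.70(1 − 0.4962) / [0.4962(1 − 0.70)] = 2.3691
Items = 2.3691 × 10 ≈ 23.69 → 24

24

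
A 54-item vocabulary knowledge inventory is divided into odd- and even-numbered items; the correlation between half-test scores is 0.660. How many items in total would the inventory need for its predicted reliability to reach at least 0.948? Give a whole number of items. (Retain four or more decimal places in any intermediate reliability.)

r_full = 2(0.660)/(1 + 0.660) = 0.7952
n = r_tgt(1 − r_full) / [r_full(1 − r_tgt)] = 0.948 × 0.2048 / (0.7952 × 0.052) ≈ 4.6952
Required items = 4.6952 × 54 = 253.54, so 254 items.

254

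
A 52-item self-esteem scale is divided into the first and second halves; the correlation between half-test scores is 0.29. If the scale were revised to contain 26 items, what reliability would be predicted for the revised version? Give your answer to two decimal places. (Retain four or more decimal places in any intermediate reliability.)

0.29

First correct the split-half correlation to full-test reliability: r_full = 2 × 0.29 / (1 + 0.29) ≈ 0.4496
Length factor from 52 to 26 items: n = 26/52 = 0.5000
r_new = n·r_full / (1 + (n − 1)·r_full) = 0.2248 / 0.7752 ≈ 0.2900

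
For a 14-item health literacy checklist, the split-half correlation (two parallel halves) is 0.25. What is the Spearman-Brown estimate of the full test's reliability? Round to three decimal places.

0.400

Each half is half the length of the full test, so the full test is n = 2 times a half.
r_full = 2(0.25) / (1 + 0.25)
r_full = 0.5000 / 1.2500 ≈ 0.4000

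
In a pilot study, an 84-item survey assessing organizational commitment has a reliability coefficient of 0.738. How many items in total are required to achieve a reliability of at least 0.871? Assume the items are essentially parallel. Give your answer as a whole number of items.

202

Invert Spearman-Brown to solve for n:
n = r*(1 − r) / [ r (1 − r*) ]
n = 0.871(1 − 0.738) / [0.738(1 − 0.871)]
n = 0.228202 / 0.095202 ≈ 2.3970
So the test needs 2.3970 × 84 ≈ 201.35 items; rounding up, 202.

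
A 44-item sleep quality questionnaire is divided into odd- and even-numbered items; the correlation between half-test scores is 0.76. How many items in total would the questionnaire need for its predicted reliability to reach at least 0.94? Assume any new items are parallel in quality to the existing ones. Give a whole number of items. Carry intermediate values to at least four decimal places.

Corrected full-test reliability: r_full = 2 × 0.76 / (1 + 0.76) ≈ 0.8636
n = r_tgt(1 − r_full) / [r_full(1 − r_tgt)] = 0.94 × 0.1364 / (0.8636 × 0.06) ≈ 2.4744
Items = 2.4744 × 44 ≈ 108.87 → 109

109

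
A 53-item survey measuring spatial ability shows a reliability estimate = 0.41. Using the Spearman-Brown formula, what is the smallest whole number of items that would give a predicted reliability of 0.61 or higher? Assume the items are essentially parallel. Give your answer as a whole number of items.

n = 0.61 × (1 − 0.41) / [ 0.41 × (1 − 0.61) ]
n = 0.3599 / 0.1599 ≈ 2.2508
Items needed = n × 53 = 2.2508 × 53 ≈ 119.29 → round up to 120

120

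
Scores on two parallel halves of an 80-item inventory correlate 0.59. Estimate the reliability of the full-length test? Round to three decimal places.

0.742

Apply the Spearman-Brown correction with n = 2:
r_full = 2r_hh / (1 + r_hh) = 2 × 0.59 / (1 + 0.59)
       = 1.1800 / 1.5900 = 0.7421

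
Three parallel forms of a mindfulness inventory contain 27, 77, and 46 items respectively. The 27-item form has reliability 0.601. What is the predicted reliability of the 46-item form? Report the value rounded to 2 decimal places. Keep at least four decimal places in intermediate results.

0.72

The 77-item form is not needed; work directly from the 27-item form with n = 46/27 = 1.7037.
r_{46} = n·r / (1 + (n − 1)·r) = 1.0239 / 1.4229 ≈ 0.7196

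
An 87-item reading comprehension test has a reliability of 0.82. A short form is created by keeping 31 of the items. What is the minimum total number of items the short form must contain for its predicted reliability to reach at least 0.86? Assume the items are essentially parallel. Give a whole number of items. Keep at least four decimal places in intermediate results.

118

First, r for the 31-item form: n = 31/87 = 0.3563, so r_31 = 0.3563·0.82/(1 + (0.3563 − 1)·0.82) = 0.6188
Length factor from the short form to reach 0.86: n' = 0.86(1 − 0.6188) / [0.6188(1 − 0.86)] ≈ 3.7842
Total items = 3.7842 × 31 = 117.31, rounded up to 118.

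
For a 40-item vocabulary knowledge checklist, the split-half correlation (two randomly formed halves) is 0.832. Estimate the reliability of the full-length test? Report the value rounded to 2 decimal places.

0.91

Each half is half the length of the full test, so the full test is n = 2 times a half.
r_full = 2r_hh / (1 + r_hh) = 2 × 0.832 / (1 + 0.832)
r_full = 1.6640 / 1.8320 ≈ 0.9083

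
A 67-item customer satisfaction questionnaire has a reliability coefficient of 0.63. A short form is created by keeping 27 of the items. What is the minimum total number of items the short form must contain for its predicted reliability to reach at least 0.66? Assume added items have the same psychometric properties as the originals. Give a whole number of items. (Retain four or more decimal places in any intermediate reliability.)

77

Short-form reliability: n = 27/67 = 0.4030; r_27 = n·r/(1+(n−1)r) ≈ 0.4069
Length factor from the short form to reach 0.66: n' = 0.66(1 − 0.4069) / [0.4069(1 − 0.66)] ≈ 2.8295
Items = 2.8295 × 27 ≈ 76.40 → 77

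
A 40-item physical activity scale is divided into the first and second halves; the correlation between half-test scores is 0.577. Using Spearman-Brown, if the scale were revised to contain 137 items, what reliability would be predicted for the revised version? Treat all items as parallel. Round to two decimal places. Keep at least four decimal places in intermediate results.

Spearman-Brown correction (n = 2): r_full = 2·0.577/(1 + 0.577) = 0.7318
Then adjust to 137 items: n = 137/40 = 3.4250
r_new = n·r_full / (1 + (n − 1)·r_full) = 2.5064 / 2.7746 ≈ 0.9033

0.90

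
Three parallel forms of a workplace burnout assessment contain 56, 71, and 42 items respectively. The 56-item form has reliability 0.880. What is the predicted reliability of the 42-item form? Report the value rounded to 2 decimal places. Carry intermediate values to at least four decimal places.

0.85

The 71-item form is not needed; work directly from the 56-item form with n = 42/56 = 0.7500.
r_{42} = n·r / (1 + (n − 1)·r) = 0.6600 / 0.7800 ≈ 0.8462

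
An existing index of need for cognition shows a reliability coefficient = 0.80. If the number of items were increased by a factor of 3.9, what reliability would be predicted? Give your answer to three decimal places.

Apply the Spearman-Brown prophecy formula, r' = nr / [1 + (n − 1)r]:
r_new = 3.9·0.80 / [1 + (3.9 − 1)·0.80]
r_new = 3.1200 / 3.3200 ≈ 0.9398

0.940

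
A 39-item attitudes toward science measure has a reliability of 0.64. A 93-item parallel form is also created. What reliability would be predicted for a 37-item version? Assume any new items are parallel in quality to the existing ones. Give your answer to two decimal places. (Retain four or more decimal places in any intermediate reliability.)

0.63

The 93-item form is not needed; work directly from the 39-item form with n = 37/39 = 0.9487.
r_{37} = n·r / (1 + (n − 1)·r) = 0.6072 / 0.9672 ≈ 0.6278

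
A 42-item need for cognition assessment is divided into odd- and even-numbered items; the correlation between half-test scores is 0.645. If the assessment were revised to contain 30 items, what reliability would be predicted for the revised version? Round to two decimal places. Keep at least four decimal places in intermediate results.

Spearman-Brown correction (n = 2): r_full = 2·0.645/(1 + 0.645) = 0.7842
Then adjust to 30 items: n = 30/42 = 0.7143
r_new = n·r_full / (1 + (n − 1)·r_full) = 0.5602 / 0.7760 ≈ 0.7219

0.72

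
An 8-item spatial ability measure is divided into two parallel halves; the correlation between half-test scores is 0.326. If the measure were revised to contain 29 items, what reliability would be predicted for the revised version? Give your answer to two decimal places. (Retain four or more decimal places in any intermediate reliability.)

Full-test reliability from the split-half r: r_full = 2(0.326)/(1 + 0.326) = 0.4917
Then adjust to 29 items: n = 29/8 = 3.6250
r_new = n·r_full / (1 + (n − 1)·r_full) = 1.7824 / 2.2907 ≈ 0.7781

0.78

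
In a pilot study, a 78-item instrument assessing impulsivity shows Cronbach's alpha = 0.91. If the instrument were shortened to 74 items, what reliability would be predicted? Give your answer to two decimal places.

Length ratio n = 74/78 = 0.9487
r_new = (0.9487 × 0.91) / (1 + (0.9487 − 1) × 0.91)
     = 0.8633 / 0.9533 = 0.9056

0.91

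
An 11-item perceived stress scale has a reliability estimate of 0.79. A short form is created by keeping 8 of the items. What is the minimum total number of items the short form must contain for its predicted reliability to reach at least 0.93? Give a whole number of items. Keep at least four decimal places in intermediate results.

First, r for the 8-item form: n = 8/11 = 0.7273, so r_8 = 0.7273·0.79/(1 + (0.7273 − 1)·0.79) = 0.7323
Then solve for n' with r_old = 0.7323, r_target = 0.93: n' = 0.93(1 − 0.7323)/[0.7323(1 − 0.93)] = 4.8567
Items = 4.8567 × 8 ≈ 38.85 → 39

39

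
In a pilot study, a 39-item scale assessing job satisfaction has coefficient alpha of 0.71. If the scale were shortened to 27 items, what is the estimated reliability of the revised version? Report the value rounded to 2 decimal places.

n = 27/39 = 0.6923
By Spearman-Brown, r_new = n r / (1 + (n − 1) r).
r_new = (0.6923 × 0.71) / (1 + (0.6923 − 1) × 0.71)
     = 0.4915 / 0.7815 = 0.6289

0.63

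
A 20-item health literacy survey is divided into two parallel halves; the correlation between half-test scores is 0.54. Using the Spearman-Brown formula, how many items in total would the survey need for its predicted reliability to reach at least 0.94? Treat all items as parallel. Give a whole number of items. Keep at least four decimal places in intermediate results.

134

Corrected full-test reliability: r_full = 2 × 0.54 / (1 + 0.54) ≈ 0.7013
n = r_tgt(1 − r_full) / [r_full(1 − r_tgt)] = 0.94 × 0.2987 / (0.7013 × 0.06) ≈ 6.6728
Required items = 6.6728 × 20 = 133.46, so 134 items.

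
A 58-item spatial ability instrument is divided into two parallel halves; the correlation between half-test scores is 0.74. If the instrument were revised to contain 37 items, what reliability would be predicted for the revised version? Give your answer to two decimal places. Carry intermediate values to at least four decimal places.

0.78

Full-test reliability from the split-half r: r_full = 2(0.74)/(1 + 0.74) = 0.8506
Length factor from 58 to 37 items: n = 37/58 = 0.6379
r_new = n·r_full / (1 + (n − 1)·r_full) = 0.5426 / 0.6920 ≈ 0.7841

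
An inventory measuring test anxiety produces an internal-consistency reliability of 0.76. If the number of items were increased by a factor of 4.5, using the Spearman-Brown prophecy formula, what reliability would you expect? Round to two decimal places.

0.93

Spearman-Brown: r_new = n·r / (1 + (n − 1)·r)
r_new = 4.5·0.76 / [1 + (4.5 − 1)·0.76]
     = 3.4200 / 3.6600 = 0.9344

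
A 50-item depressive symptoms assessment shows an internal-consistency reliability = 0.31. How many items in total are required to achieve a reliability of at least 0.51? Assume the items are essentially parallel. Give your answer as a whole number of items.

Spearman-Brown solved for the length factor n:
n = r*(1 − r) / [ r (1 − r*) ]
n = [0.51 × 0.69] / [0.31 × 0.49]
  = 0.3519 / 0.1519 = 2.3167
So the test needs 2.3167 × 50 ≈ 115.83 items; rounding up, 116.

116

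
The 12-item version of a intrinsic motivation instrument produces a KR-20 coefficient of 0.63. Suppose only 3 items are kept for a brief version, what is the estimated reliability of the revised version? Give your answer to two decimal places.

0.30

n = 3/12 = 0.25
Apply the Spearman-Brown prophecy formula, r' = nr / [1 + (n − 1)r]:
r_new = (0.25 × 0.63) / (1 + (0.25 − 1) × 0.63)
     = 0.1575 / 0.5275 = 0.2986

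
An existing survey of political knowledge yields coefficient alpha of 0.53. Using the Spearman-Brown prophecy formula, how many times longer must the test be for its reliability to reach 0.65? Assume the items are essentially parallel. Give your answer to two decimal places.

1.65

Rearranging the Spearman-Brown formula for n,
n = r_target (1 − r_old) / [ r_old (1 − r_target) ]
n = 0.65(1 − 0.53) / [0.53(1 − 0.65)]
n = 0.3055 / 0.1855 ≈ 1.6469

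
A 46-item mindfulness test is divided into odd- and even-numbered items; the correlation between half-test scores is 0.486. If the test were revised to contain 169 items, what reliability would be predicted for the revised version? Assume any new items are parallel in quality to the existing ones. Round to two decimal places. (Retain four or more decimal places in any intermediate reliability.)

Full-test reliability from the split-half r: r_full = 2(0.486)/(1 + 0.486) = 0.6541
Then adjust to 169 items: n = 169/46 = 3.6739
r_new = n·r_full / (1 + (n − 1)·r_full) = 2.4031 / 2.7490 ≈ 0.8742

0.87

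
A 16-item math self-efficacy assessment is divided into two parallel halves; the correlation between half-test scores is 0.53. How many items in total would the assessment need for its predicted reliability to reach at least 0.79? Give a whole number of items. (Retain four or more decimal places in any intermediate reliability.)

Corrected full-test reliability: r_full = 2 × 0.53 / (1 + 0.53) ≈ 0.6928
Solve Spearman-Brown for n: n = 0.79(1 − 0.6928) / [0.6928(1 − 0.79)] = 1.6681
Items = 1.6681 × 16 ≈ 26.69 → 27

27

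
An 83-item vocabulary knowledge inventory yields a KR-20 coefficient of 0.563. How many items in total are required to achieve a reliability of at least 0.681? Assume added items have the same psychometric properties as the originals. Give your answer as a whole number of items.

Invert Spearman-Brown to solve for n:
n = r_target (1 − r_old) / [ r_old (1 − r_target) ]
n = 0.681(1 − 0.563) / [0.563(1 − 0.681)]
n = 0.297597 / 0.179597 ≈ 1.6570
Items needed = n × 83 = 1.6570 × 83 ≈ 137.53 → round up to 138

138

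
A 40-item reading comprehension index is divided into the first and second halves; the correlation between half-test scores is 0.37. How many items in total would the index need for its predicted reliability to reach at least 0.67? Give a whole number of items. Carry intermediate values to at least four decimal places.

70

r_full = 2(0.37)/(1 + 0.37) = 0.5401
n = r_tgt(1 − r_full) / [r_full(1 − r_tgt)] = 0.67 × 0.4599 / (0.5401 × 0.33) ≈ 1.7288
Required items = 1.7288 × 40 = 69.15, so 70 items.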